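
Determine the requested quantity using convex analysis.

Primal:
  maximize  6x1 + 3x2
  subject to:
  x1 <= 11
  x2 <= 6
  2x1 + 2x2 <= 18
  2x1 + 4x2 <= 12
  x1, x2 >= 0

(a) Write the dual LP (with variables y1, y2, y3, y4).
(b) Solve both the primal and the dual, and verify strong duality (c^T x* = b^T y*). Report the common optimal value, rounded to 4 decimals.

The standard primal-dual pair for 'max c^T x s.t. A x <= b, x >= 0' is:
  Dual:  min b^T y  s.t.  A^T y >= c,  y >= 0.

So the dual LP is:
  minimize  11y1 + 6y2 + 18y3 + 12y4
  subject to:
    y1 + 2y3 + 2y4 >= 6
    y2 + 2y3 + 4y4 >= 3
    y1, y2, y3, y4 >= 0

Solving the primal: x* = (6, 0).
  primal value c^T x* = 36.
Solving the dual: y* = (0, 0, 0, 3).
  dual value b^T y* = 36.
Strong duality: c^T x* = b^T y*. Confirmed.

36


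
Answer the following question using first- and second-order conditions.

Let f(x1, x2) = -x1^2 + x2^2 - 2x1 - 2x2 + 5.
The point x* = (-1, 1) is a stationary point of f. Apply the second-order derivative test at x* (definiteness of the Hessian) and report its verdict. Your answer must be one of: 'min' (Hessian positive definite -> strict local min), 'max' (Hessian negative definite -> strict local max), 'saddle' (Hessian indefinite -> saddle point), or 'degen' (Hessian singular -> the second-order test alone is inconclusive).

Compute the Hessian H = grad^2 f:
  H = [[-2, 0], [0, 2]]
Verify stationarity: grad f(x*) = H x* + g = (0, 0).
Eigenvalues of H: -2, 2.
Eigenvalues have mixed signs, so H is indefinite -> x* is a saddle point.

saddle


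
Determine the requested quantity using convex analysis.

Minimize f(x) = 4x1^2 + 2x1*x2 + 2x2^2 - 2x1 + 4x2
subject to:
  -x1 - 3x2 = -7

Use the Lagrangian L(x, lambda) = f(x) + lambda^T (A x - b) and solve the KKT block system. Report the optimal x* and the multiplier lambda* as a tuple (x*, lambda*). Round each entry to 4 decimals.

Form the Lagrangian:
  L(x, lambda) = (1/2) x^T Q x + c^T x + lambda^T (A x - b)
Stationarity (grad_x L = 0): Q x + c + A^T lambda = 0.
Primal feasibility: A x = b.

This gives the KKT block system:
  [ Q   A^T ] [ x     ]   [-c ]
  [ A    0  ] [ lambda ] = [ b ]

Solving the linear system:
  x*      = (0.25, 2.25)
  lambda* = (4.5)
  f(x*)   = 20

x* = (0.25, 2.25), lambda* = (4.5)


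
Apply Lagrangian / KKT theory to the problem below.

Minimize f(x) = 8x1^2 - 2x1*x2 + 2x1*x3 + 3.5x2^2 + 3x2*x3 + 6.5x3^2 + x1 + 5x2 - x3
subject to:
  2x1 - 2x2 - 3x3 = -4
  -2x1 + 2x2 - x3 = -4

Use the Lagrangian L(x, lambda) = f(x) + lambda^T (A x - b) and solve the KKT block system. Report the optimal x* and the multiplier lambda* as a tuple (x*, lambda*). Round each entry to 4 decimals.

Form the Lagrangian:
  L(x, lambda) = (1/2) x^T Q x + c^T x + lambda^T (A x - b)
Stationarity (grad_x L = 0): Q x + c + A^T lambda = 0.
Primal feasibility: A x = b.

This gives the KKT block system:
  [ Q   A^T ] [ x     ]   [-c ]
  [ A    0  ] [ lambda ] = [ b ]

Solving the linear system:
  x*      = (-0.5789, -1.5789, 2)
  lambda* = (4.9145, 4.3618)
  f(x*)   = 13.3158

x* = (-0.5789, -1.5789, 2), lambda* = (4.9145, 4.3618)


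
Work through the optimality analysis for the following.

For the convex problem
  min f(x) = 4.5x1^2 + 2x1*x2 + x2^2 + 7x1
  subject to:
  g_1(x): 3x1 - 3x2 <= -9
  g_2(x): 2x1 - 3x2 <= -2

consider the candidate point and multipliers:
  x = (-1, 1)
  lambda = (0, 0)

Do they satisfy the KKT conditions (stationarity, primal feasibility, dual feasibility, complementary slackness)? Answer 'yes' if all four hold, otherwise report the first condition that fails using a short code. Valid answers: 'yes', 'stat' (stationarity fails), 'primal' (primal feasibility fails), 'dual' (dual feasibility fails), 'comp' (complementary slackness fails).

Gradient of f: grad f(x) = Q x + c = (0, 0)
Constraint values g_i(x) = a_i^T x - b_i:
  g_1((-1, 1)) = 3
  g_2((-1, 1)) = -3
Stationarity residual: grad f(x) + sum_i lambda_i a_i = (0, 0)
  -> stationarity OK
Primal feasibility (all g_i <= 0): FAILS
Dual feasibility (all lambda_i >= 0): OK
Complementary slackness (lambda_i * g_i(x) = 0 for all i): OK

Verdict: the first failing condition is primal_feasibility -> primal.

primal


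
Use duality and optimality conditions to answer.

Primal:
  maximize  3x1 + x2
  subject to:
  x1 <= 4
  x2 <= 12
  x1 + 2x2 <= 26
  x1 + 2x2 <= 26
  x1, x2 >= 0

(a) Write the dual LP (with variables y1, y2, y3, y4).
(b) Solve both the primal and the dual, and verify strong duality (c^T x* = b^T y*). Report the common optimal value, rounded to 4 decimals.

The standard primal-dual pair for 'max c^T x s.t. A x <= b, x >= 0' is:
  Dual:  min b^T y  s.t.  A^T y >= c,  y >= 0.

So the dual LP is:
  minimize  4y1 + 12y2 + 26y3 + 26y4
  subject to:
    y1 + y3 + y4 >= 3
    y2 + 2y3 + 2y4 >= 1
    y1, y2, y3, y4 >= 0

Solving the primal: x* = (4, 11).
  primal value c^T x* = 23.
Solving the dual: y* = (2.5, 0, 0.5, 0).
  dual value b^T y* = 23.
Strong duality: c^T x* = b^T y*. Confirmed.

23


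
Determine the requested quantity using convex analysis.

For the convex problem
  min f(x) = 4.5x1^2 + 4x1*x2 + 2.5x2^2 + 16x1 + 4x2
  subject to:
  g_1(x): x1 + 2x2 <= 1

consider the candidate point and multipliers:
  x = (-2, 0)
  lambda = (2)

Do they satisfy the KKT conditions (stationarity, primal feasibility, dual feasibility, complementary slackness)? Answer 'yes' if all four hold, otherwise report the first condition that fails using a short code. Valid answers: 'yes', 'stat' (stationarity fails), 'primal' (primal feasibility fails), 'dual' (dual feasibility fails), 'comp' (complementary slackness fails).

Gradient of f: grad f(x) = Q x + c = (-2, -4)
Constraint values g_i(x) = a_i^T x - b_i:
  g_1((-2, 0)) = -3
Stationarity residual: grad f(x) + sum_i lambda_i a_i = (0, 0)
  -> stationarity OK
Primal feasibility (all g_i <= 0): OK
Dual feasibility (all lambda_i >= 0): OK
Complementary slackness (lambda_i * g_i(x) = 0 for all i): FAILS

Verdict: the first failing condition is complementary_slackness -> comp.

comp


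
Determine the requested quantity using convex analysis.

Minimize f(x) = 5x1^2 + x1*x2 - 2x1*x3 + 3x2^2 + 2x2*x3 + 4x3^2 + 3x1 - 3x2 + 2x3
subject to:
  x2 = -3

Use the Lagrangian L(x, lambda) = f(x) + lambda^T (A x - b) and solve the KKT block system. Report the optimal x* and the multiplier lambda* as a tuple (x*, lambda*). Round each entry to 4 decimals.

Form the Lagrangian:
  L(x, lambda) = (1/2) x^T Q x + c^T x + lambda^T (A x - b)
Stationarity (grad_x L = 0): Q x + c + A^T lambda = 0.
Primal feasibility: A x = b.

This gives the KKT block system:
  [ Q   A^T ] [ x     ]   [-c ]
  [ A    0  ] [ lambda ] = [ b ]

Solving the linear system:
  x*      = (0.1053, -3, 0.5263)
  lambda* = (19.8421)
  f(x*)   = 34.9474

x* = (0.1053, -3, 0.5263), lambda* = (19.8421)


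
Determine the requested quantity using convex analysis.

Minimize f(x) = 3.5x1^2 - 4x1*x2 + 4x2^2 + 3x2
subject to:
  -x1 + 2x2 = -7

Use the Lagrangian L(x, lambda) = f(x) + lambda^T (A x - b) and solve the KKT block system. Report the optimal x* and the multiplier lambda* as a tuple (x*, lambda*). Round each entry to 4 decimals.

Form the Lagrangian:
  L(x, lambda) = (1/2) x^T Q x + c^T x + lambda^T (A x - b)
Stationarity (grad_x L = 0): Q x + c + A^T lambda = 0.
Primal feasibility: A x = b.

This gives the KKT block system:
  [ Q   A^T ] [ x     ]   [-c ]
  [ A    0  ] [ lambda ] = [ b ]

Solving the linear system:
  x*      = (-0.3, -3.65)
  lambda* = (12.5)
  f(x*)   = 38.275

x* = (-0.3, -3.65), lambda* = (12.5)


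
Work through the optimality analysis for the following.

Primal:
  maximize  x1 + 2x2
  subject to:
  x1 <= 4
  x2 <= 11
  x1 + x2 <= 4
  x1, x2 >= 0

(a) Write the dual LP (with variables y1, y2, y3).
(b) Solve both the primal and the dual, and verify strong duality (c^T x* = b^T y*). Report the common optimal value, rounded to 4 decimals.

The standard primal-dual pair for 'max c^T x s.t. A x <= b, x >= 0' is:
  Dual:  min b^T y  s.t.  A^T y >= c,  y >= 0.

So the dual LP is:
  minimize  4y1 + 11y2 + 4y3
  subject to:
    y1 + y3 >= 1
    y2 + y3 >= 2
    y1, y2, y3 >= 0

Solving the primal: x* = (0, 4).
  primal value c^T x* = 8.
Solving the dual: y* = (0, 0, 2).
  dual value b^T y* = 8.
Strong duality: c^T x* = b^T y*. Confirmed.

8


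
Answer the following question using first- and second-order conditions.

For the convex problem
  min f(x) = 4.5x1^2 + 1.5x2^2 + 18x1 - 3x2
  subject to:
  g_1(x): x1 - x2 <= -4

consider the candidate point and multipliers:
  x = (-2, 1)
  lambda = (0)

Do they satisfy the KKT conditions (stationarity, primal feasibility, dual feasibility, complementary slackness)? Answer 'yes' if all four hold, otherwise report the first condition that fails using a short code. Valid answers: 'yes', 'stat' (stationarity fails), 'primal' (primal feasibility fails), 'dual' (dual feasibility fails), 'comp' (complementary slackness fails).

Gradient of f: grad f(x) = Q x + c = (0, 0)
Constraint values g_i(x) = a_i^T x - b_i:
  g_1((-2, 1)) = 1
Stationarity residual: grad f(x) + sum_i lambda_i a_i = (0, 0)
  -> stationarity OK
Primal feasibility (all g_i <= 0): FAILS
Dual feasibility (all lambda_i >= 0): OK
Complementary slackness (lambda_i * g_i(x) = 0 for all i): OK

Verdict: the first failing condition is primal_feasibility -> primal.

primal


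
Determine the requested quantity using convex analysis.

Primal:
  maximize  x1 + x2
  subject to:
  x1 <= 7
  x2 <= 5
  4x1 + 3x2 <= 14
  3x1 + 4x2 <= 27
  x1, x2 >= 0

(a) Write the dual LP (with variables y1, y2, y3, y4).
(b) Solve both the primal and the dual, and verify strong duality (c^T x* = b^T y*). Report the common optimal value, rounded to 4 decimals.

The standard primal-dual pair for 'max c^T x s.t. A x <= b, x >= 0' is:
  Dual:  min b^T y  s.t.  A^T y >= c,  y >= 0.

So the dual LP is:
  minimize  7y1 + 5y2 + 14y3 + 27y4
  subject to:
    y1 + 4y3 + 3y4 >= 1
    y2 + 3y3 + 4y4 >= 1
    y1, y2, y3, y4 >= 0

Solving the primal: x* = (0, 4.6667).
  primal value c^T x* = 4.6667.
Solving the dual: y* = (0, 0, 0.3333, 0).
  dual value b^T y* = 4.6667.
Strong duality: c^T x* = b^T y*. Confirmed.

4.6667


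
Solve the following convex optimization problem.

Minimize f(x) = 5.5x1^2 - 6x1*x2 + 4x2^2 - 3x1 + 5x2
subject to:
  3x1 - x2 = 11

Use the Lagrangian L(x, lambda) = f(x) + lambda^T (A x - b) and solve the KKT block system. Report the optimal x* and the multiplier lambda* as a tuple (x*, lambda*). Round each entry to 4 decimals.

Form the Lagrangian:
  L(x, lambda) = (1/2) x^T Q x + c^T x + lambda^T (A x - b)
Stationarity (grad_x L = 0): Q x + c + A^T lambda = 0.
Primal feasibility: A x = b.

This gives the KKT block system:
  [ Q   A^T ] [ x     ]   [-c ]
  [ A    0  ] [ lambda ] = [ b ]

Solving the linear system:
  x*      = (3.9574, 0.8723)
  lambda* = (-11.766)
  f(x*)   = 60.9574

x* = (3.9574, 0.8723), lambda* = (-11.766)


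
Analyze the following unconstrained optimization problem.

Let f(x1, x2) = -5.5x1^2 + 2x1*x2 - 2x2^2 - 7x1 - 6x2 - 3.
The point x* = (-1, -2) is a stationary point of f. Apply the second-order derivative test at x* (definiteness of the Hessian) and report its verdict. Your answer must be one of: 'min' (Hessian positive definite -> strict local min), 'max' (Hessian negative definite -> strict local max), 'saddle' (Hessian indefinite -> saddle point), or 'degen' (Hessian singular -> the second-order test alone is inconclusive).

Compute the Hessian H = grad^2 f:
  H = [[-11, 2], [2, -4]]
Verify stationarity: grad f(x*) = H x* + g = (0, 0).
Eigenvalues of H: -11.5311, -3.4689.
Both eigenvalues < 0, so H is negative definite -> x* is a strict local max.

max


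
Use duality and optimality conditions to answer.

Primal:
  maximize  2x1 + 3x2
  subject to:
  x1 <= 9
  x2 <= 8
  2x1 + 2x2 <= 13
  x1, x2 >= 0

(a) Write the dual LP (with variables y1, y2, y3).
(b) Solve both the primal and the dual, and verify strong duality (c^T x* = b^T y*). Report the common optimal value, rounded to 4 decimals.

The standard primal-dual pair for 'max c^T x s.t. A x <= b, x >= 0' is:
  Dual:  min b^T y  s.t.  A^T y >= c,  y >= 0.

So the dual LP is:
  minimize  9y1 + 8y2 + 13y3
  subject to:
    y1 + 2y3 >= 2
    y2 + 2y3 >= 3
    y1, y2, y3 >= 0

Solving the primal: x* = (0, 6.5).
  primal value c^T x* = 19.5.
Solving the dual: y* = (0, 0, 1.5).
  dual value b^T y* = 19.5.
Strong duality: c^T x* = b^T y*. Confirmed.

19.5


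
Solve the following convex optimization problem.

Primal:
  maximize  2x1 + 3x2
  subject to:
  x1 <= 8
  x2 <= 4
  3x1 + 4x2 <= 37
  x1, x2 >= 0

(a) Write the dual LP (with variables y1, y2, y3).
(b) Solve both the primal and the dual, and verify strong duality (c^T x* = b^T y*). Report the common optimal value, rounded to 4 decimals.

The standard primal-dual pair for 'max c^T x s.t. A x <= b, x >= 0' is:
  Dual:  min b^T y  s.t.  A^T y >= c,  y >= 0.

So the dual LP is:
  minimize  8y1 + 4y2 + 37y3
  subject to:
    y1 + 3y3 >= 2
    y2 + 4y3 >= 3
    y1, y2, y3 >= 0

Solving the primal: x* = (7, 4).
  primal value c^T x* = 26.
Solving the dual: y* = (0, 0.3333, 0.6667).
  dual value b^T y* = 26.
Strong duality: c^T x* = b^T y*. Confirmed.

26


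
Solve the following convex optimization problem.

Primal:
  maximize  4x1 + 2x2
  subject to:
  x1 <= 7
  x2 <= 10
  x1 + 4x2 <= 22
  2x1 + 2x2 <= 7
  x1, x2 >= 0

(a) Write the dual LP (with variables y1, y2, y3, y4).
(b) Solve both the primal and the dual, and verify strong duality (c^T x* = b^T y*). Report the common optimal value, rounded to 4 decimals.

The standard primal-dual pair for 'max c^T x s.t. A x <= b, x >= 0' is:
  Dual:  min b^T y  s.t.  A^T y >= c,  y >= 0.

So the dual LP is:
  minimize  7y1 + 10y2 + 22y3 + 7y4
  subject to:
    y1 + y3 + 2y4 >= 4
    y2 + 4y3 + 2y4 >= 2
    y1, y2, y3, y4 >= 0

Solving the primal: x* = (3.5, 0).
  primal value c^T x* = 14.
Solving the dual: y* = (0, 0, 0, 2).
  dual value b^T y* = 14.
Strong duality: c^T x* = b^T y*. Confirmed.

14


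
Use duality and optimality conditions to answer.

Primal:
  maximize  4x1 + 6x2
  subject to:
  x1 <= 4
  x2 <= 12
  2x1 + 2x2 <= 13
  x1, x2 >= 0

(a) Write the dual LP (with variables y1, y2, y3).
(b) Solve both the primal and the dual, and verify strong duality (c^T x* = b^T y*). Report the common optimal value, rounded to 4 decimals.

The standard primal-dual pair for 'max c^T x s.t. A x <= b, x >= 0' is:
  Dual:  min b^T y  s.t.  A^T y >= c,  y >= 0.

So the dual LP is:
  minimize  4y1 + 12y2 + 13y3
  subject to:
    y1 + 2y3 >= 4
    y2 + 2y3 >= 6
    y1, y2, y3 >= 0

Solving the primal: x* = (0, 6.5).
  primal value c^T x* = 39.
Solving the dual: y* = (0, 0, 3).
  dual value b^T y* = 39.
Strong duality: c^T x* = b^T y*. Confirmed.

39


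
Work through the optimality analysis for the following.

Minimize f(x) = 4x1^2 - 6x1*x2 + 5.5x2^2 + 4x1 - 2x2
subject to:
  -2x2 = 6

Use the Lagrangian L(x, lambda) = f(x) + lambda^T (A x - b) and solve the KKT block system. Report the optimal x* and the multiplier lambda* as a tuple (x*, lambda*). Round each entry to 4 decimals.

Form the Lagrangian:
  L(x, lambda) = (1/2) x^T Q x + c^T x + lambda^T (A x - b)
Stationarity (grad_x L = 0): Q x + c + A^T lambda = 0.
Primal feasibility: A x = b.

This gives the KKT block system:
  [ Q   A^T ] [ x     ]   [-c ]
  [ A    0  ] [ lambda ] = [ b ]

Solving the linear system:
  x*      = (-2.75, -3)
  lambda* = (-9.25)
  f(x*)   = 25.25

x* = (-2.75, -3), lambda* = (-9.25)


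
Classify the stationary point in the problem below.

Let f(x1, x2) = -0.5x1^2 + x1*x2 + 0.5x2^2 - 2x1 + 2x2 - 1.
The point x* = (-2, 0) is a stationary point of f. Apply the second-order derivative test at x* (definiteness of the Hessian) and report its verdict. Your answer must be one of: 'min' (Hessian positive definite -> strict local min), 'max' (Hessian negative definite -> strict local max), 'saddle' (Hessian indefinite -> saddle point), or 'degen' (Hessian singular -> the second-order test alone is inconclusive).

Compute the Hessian H = grad^2 f:
  H = [[-1, 1], [1, 1]]
Verify stationarity: grad f(x*) = H x* + g = (0, 0).
Eigenvalues of H: -1.4142, 1.4142.
Eigenvalues have mixed signs, so H is indefinite -> x* is a saddle point.

saddle


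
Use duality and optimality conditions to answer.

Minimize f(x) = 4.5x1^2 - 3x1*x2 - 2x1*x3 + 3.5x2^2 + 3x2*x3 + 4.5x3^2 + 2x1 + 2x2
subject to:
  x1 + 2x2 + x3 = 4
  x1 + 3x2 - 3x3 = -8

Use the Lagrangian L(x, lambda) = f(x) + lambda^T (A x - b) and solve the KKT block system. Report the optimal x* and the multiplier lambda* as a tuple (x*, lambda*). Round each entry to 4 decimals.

Form the Lagrangian:
  L(x, lambda) = (1/2) x^T Q x + c^T x + lambda^T (A x - b)
Stationarity (grad_x L = 0): Q x + c + A^T lambda = 0.
Primal feasibility: A x = b.

This gives the KKT block system:
  [ Q   A^T ] [ x     ]   [-c ]
  [ A    0  ] [ lambda ] = [ b ]

Solving the linear system:
  x*      = (1.0959, -0.0426, 2.9893)
  lambda* = (-10.6554, 4.643)
  f(x*)   = 40.9361

x* = (1.0959, -0.0426, 2.9893), lambda* = (-10.6554, 4.643)


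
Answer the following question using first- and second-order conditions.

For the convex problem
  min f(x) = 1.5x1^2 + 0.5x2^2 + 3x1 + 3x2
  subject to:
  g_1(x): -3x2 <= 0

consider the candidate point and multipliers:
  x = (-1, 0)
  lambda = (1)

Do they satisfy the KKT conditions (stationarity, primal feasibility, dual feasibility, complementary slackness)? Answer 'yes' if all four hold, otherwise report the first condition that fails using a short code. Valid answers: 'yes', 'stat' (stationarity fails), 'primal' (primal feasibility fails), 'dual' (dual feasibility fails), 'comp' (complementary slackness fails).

Gradient of f: grad f(x) = Q x + c = (0, 3)
Constraint values g_i(x) = a_i^T x - b_i:
  g_1((-1, 0)) = 0
Stationarity residual: grad f(x) + sum_i lambda_i a_i = (0, 0)
  -> stationarity OK
Primal feasibility (all g_i <= 0): OK
Dual feasibility (all lambda_i >= 0): OK
Complementary slackness (lambda_i * g_i(x) = 0 for all i): OK

Verdict: yes, KKT holds.

yes


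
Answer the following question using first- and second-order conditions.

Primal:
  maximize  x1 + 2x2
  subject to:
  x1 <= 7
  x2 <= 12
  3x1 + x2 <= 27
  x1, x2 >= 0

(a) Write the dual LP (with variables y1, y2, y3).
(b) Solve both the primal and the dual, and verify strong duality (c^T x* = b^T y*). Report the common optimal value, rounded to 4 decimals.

The standard primal-dual pair for 'max c^T x s.t. A x <= b, x >= 0' is:
  Dual:  min b^T y  s.t.  A^T y >= c,  y >= 0.

So the dual LP is:
  minimize  7y1 + 12y2 + 27y3
  subject to:
    y1 + 3y3 >= 1
    y2 + y3 >= 2
    y1, y2, y3 >= 0

Solving the primal: x* = (5, 12).
  primal value c^T x* = 29.
Solving the dual: y* = (0, 1.6667, 0.3333).
  dual value b^T y* = 29.
Strong duality: c^T x* = b^T y*. Confirmed.

29


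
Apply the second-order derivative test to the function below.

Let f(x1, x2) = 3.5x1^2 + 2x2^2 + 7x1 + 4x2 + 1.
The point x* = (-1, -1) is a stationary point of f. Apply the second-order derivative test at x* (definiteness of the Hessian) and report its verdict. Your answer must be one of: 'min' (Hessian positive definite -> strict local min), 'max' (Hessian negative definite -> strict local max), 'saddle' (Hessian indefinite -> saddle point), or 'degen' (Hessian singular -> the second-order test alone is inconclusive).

Compute the Hessian H = grad^2 f:
  H = [[7, 0], [0, 4]]
Verify stationarity: grad f(x*) = H x* + g = (0, 0).
Eigenvalues of H: 4, 7.
Both eigenvalues > 0, so H is positive definite -> x* is a strict local min.

min


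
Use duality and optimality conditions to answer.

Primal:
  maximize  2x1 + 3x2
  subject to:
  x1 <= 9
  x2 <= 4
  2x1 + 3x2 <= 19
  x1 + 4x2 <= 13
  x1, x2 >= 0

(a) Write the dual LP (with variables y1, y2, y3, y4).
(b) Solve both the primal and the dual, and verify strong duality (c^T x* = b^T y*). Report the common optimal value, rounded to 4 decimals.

The standard primal-dual pair for 'max c^T x s.t. A x <= b, x >= 0' is:
  Dual:  min b^T y  s.t.  A^T y >= c,  y >= 0.

So the dual LP is:
  minimize  9y1 + 4y2 + 19y3 + 13y4
  subject to:
    y1 + 2y3 + y4 >= 2
    y2 + 3y3 + 4y4 >= 3
    y1, y2, y3, y4 >= 0

Solving the primal: x* = (9, 0.3333).
  primal value c^T x* = 19.
Solving the dual: y* = (0, 0, 1, 0).
  dual value b^T y* = 19.
Strong duality: c^T x* = b^T y*. Confirmed.

19


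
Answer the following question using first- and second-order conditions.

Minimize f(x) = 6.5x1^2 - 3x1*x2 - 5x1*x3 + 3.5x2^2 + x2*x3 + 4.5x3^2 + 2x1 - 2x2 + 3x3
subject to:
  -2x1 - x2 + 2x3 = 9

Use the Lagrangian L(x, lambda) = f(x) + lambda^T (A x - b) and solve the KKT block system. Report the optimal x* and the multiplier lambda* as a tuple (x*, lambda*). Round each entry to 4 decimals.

Form the Lagrangian:
  L(x, lambda) = (1/2) x^T Q x + c^T x + lambda^T (A x - b)
Stationarity (grad_x L = 0): Q x + c + A^T lambda = 0.
Primal feasibility: A x = b.

This gives the KKT block system:
  [ Q   A^T ] [ x     ]   [-c ]
  [ A    0  ] [ lambda ] = [ b ]

Solving the linear system:
  x*      = (-1.9167, -2.3659, 1.4004)
  lambda* = (-11.4106)
  f(x*)   = 53.8974

x* = (-1.9167, -2.3659, 1.4004), lambda* = (-11.4106)


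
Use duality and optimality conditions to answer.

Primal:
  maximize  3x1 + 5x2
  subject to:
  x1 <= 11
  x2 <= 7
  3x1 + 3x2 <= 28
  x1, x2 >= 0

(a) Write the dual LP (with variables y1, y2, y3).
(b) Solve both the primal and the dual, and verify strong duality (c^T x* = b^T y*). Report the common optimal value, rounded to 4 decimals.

The standard primal-dual pair for 'max c^T x s.t. A x <= b, x >= 0' is:
  Dual:  min b^T y  s.t.  A^T y >= c,  y >= 0.

So the dual LP is:
  minimize  11y1 + 7y2 + 28y3
  subject to:
    y1 + 3y3 >= 3
    y2 + 3y3 >= 5
    y1, y2, y3 >= 0

Solving the primal: x* = (2.3333, 7).
  primal value c^T x* = 42.
Solving the dual: y* = (0, 2, 1).
  dual value b^T y* = 42.
Strong duality: c^T x* = b^T y*. Confirmed.

42


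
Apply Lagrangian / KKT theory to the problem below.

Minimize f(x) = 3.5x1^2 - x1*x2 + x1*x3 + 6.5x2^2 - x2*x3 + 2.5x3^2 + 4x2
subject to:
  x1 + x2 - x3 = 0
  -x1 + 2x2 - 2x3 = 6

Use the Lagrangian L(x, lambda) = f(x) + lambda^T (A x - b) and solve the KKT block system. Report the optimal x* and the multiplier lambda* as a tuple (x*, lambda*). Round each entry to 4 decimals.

Form the Lagrangian:
  L(x, lambda) = (1/2) x^T Q x + c^T x + lambda^T (A x - b)
Stationarity (grad_x L = 0): Q x + c + A^T lambda = 0.
Primal feasibility: A x = b.

This gives the KKT block system:
  [ Q   A^T ] [ x     ]   [-c ]
  [ A    0  ] [ lambda ] = [ b ]

Solving the linear system:
  x*      = (-2, 0.25, -1.75)
  lambda* = (7, -9)
  f(x*)   = 27.5

x* = (-2, 0.25, -1.75), lambda* = (7, -9)


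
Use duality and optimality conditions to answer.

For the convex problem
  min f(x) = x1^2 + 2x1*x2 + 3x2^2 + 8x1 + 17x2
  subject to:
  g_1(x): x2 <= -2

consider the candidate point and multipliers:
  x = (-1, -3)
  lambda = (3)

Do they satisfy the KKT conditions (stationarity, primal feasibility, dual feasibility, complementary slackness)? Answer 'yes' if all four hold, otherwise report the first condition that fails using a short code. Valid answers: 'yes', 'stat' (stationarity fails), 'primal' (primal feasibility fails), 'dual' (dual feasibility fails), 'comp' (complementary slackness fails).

Gradient of f: grad f(x) = Q x + c = (0, -3)
Constraint values g_i(x) = a_i^T x - b_i:
  g_1((-1, -3)) = -1
Stationarity residual: grad f(x) + sum_i lambda_i a_i = (0, 0)
  -> stationarity OK
Primal feasibility (all g_i <= 0): OK
Dual feasibility (all lambda_i >= 0): OK
Complementary slackness (lambda_i * g_i(x) = 0 for all i): FAILS

Verdict: the first failing condition is complementary_slackness -> comp.

comp


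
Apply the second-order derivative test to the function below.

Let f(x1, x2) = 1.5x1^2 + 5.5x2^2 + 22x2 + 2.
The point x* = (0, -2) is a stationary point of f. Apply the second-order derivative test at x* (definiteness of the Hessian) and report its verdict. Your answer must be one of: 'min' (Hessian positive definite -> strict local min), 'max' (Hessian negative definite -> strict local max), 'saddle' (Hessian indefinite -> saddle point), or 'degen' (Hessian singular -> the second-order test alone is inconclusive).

Compute the Hessian H = grad^2 f:
  H = [[3, 0], [0, 11]]
Verify stationarity: grad f(x*) = H x* + g = (0, 0).
Eigenvalues of H: 3, 11.
Both eigenvalues > 0, so H is positive definite -> x* is a strict local min.

min


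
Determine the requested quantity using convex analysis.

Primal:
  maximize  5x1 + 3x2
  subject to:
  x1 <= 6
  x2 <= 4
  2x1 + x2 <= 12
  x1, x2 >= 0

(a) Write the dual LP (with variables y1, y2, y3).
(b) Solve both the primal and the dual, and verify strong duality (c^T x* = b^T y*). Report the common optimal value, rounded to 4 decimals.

The standard primal-dual pair for 'max c^T x s.t. A x <= b, x >= 0' is:
  Dual:  min b^T y  s.t.  A^T y >= c,  y >= 0.

So the dual LP is:
  minimize  6y1 + 4y2 + 12y3
  subject to:
    y1 + 2y3 >= 5
    y2 + y3 >= 3
    y1, y2, y3 >= 0

Solving the primal: x* = (4, 4).
  primal value c^T x* = 32.
Solving the dual: y* = (0, 0.5, 2.5).
  dual value b^T y* = 32.
Strong duality: c^T x* = b^T y*. Confirmed.

32


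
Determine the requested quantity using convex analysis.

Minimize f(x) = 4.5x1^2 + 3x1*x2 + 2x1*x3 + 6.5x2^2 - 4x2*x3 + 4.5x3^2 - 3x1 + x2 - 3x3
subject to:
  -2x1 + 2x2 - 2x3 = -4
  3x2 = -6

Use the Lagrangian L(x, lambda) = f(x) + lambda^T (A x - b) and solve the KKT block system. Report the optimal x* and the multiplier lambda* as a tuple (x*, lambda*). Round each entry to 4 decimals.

Form the Lagrangian:
  L(x, lambda) = (1/2) x^T Q x + c^T x + lambda^T (A x - b)
Stationarity (grad_x L = 0): Q x + c + A^T lambda = 0.
Primal feasibility: A x = b.

This gives the KKT block system:
  [ Q   A^T ] [ x     ]   [-c ]
  [ A    0  ] [ lambda ] = [ b ]

Solving the linear system:
  x*      = (1, -2, -1)
  lambda* = (-1, 6.6667)
  f(x*)   = 17

x* = (1, -2, -1), lambda* = (-1, 6.6667)


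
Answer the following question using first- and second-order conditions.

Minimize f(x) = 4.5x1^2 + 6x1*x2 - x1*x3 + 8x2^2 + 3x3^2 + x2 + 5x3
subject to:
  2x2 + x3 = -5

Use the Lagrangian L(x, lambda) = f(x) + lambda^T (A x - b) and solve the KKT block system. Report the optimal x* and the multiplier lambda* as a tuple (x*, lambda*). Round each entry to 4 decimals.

Form the Lagrangian:
  L(x, lambda) = (1/2) x^T Q x + c^T x + lambda^T (A x - b)
Stationarity (grad_x L = 0): Q x + c + A^T lambda = 0.
Primal feasibility: A x = b.

This gives the KKT block system:
  [ Q   A^T ] [ x     ]   [-c ]
  [ A    0  ] [ lambda ] = [ b ]

Solving the linear system:
  x*      = (0.7027, -1.4155, -2.1689)
  lambda* = (8.7162)
  f(x*)   = 15.6605

x* = (0.7027, -1.4155, -2.1689), lambda* = (8.7162)


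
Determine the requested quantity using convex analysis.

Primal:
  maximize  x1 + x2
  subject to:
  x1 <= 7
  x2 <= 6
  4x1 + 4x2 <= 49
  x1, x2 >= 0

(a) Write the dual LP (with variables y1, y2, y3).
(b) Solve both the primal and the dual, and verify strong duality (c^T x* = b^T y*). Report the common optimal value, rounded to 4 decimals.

The standard primal-dual pair for 'max c^T x s.t. A x <= b, x >= 0' is:
  Dual:  min b^T y  s.t.  A^T y >= c,  y >= 0.

So the dual LP is:
  minimize  7y1 + 6y2 + 49y3
  subject to:
    y1 + 4y3 >= 1
    y2 + 4y3 >= 1
    y1, y2, y3 >= 0

Solving the primal: x* = (6.25, 6).
  primal value c^T x* = 12.25.
Solving the dual: y* = (0, 0, 0.25).
  dual value b^T y* = 12.25.
Strong duality: c^T x* = b^T y*. Confirmed.

12.25


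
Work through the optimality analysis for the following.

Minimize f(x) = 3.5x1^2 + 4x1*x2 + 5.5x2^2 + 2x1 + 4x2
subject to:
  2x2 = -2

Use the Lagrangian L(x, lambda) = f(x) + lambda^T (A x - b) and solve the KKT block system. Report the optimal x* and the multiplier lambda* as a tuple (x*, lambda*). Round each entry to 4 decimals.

Form the Lagrangian:
  L(x, lambda) = (1/2) x^T Q x + c^T x + lambda^T (A x - b)
Stationarity (grad_x L = 0): Q x + c + A^T lambda = 0.
Primal feasibility: A x = b.

This gives the KKT block system:
  [ Q   A^T ] [ x     ]   [-c ]
  [ A    0  ] [ lambda ] = [ b ]

Solving the linear system:
  x*      = (0.2857, -1)
  lambda* = (2.9286)
  f(x*)   = 1.2143

x* = (0.2857, -1), lambda* = (2.9286)


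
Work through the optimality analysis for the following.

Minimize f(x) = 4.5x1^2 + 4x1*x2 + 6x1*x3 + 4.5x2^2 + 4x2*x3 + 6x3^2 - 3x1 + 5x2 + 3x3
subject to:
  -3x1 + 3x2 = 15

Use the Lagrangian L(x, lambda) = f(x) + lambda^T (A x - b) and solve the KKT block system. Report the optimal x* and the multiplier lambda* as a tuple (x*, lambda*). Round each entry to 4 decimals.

Form the Lagrangian:
  L(x, lambda) = (1/2) x^T Q x + c^T x + lambda^T (A x - b)
Stationarity (grad_x L = 0): Q x + c + A^T lambda = 0.
Primal feasibility: A x = b.

This gives the KKT block system:
  [ Q   A^T ] [ x     ]   [-c ]
  [ A    0  ] [ lambda ] = [ b ]

Solving the linear system:
  x*      = (-2.7075, 2.2925, 0.3396)
  lambda* = (-5.3868)
  f(x*)   = 50.7028

x* = (-2.7075, 2.2925, 0.3396), lambda* = (-5.3868)


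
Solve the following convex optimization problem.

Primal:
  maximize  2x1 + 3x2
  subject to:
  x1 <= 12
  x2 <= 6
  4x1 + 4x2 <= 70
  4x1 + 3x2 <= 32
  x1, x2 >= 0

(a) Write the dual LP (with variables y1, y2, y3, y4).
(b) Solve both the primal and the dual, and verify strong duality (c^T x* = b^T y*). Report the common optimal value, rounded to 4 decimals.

The standard primal-dual pair for 'max c^T x s.t. A x <= b, x >= 0' is:
  Dual:  min b^T y  s.t.  A^T y >= c,  y >= 0.

So the dual LP is:
  minimize  12y1 + 6y2 + 70y3 + 32y4
  subject to:
    y1 + 4y3 + 4y4 >= 2
    y2 + 4y3 + 3y4 >= 3
    y1, y2, y3, y4 >= 0

Solving the primal: x* = (3.5, 6).
  primal value c^T x* = 25.
Solving the dual: y* = (0, 1.5, 0, 0.5).
  dual value b^T y* = 25.
Strong duality: c^T x* = b^T y*. Confirmed.

25


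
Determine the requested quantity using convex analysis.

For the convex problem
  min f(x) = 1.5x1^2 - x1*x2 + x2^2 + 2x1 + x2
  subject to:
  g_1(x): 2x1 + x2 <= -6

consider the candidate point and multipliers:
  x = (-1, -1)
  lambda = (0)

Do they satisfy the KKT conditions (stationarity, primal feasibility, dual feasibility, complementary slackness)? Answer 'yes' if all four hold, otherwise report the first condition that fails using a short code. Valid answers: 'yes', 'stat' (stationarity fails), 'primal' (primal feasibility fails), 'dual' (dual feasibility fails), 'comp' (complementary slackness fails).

Gradient of f: grad f(x) = Q x + c = (0, 0)
Constraint values g_i(x) = a_i^T x - b_i:
  g_1((-1, -1)) = 3
Stationarity residual: grad f(x) + sum_i lambda_i a_i = (0, 0)
  -> stationarity OK
Primal feasibility (all g_i <= 0): FAILS
Dual feasibility (all lambda_i >= 0): OK
Complementary slackness (lambda_i * g_i(x) = 0 for all i): OK

Verdict: the first failing condition is primal_feasibility -> primal.

primal


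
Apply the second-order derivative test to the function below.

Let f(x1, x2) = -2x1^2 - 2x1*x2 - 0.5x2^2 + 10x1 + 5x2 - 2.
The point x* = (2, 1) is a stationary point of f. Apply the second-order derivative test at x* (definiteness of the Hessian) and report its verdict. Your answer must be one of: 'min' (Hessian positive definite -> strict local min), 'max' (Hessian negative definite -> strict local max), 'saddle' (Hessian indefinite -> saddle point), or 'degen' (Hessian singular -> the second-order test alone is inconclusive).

Compute the Hessian H = grad^2 f:
  H = [[-4, -2], [-2, -1]]
Verify stationarity: grad f(x*) = H x* + g = (0, 0).
Eigenvalues of H: -5, 0.
H has a zero eigenvalue (singular; negative semidefinite but not definite), so H is neither positive definite, negative definite, nor indefinite. The second-order test alone is inconclusive -> degen.
(Indeed, f is constant along the null direction of H through x*, so x* is not a strict local extremum.)

degen


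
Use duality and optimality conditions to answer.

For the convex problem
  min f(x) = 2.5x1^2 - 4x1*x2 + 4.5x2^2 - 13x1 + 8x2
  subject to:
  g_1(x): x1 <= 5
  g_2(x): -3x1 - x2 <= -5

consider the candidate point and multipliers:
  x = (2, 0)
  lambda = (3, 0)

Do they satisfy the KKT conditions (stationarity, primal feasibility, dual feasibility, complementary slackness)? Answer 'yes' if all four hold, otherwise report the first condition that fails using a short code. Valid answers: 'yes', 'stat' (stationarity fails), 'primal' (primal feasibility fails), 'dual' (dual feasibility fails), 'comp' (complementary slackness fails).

Gradient of f: grad f(x) = Q x + c = (-3, 0)
Constraint values g_i(x) = a_i^T x - b_i:
  g_1((2, 0)) = -3
  g_2((2, 0)) = -1
Stationarity residual: grad f(x) + sum_i lambda_i a_i = (0, 0)
  -> stationarity OK
Primal feasibility (all g_i <= 0): OK
Dual feasibility (all lambda_i >= 0): OK
Complementary slackness (lambda_i * g_i(x) = 0 for all i): FAILS

Verdict: the first failing condition is complementary_slackness -> comp.

comp


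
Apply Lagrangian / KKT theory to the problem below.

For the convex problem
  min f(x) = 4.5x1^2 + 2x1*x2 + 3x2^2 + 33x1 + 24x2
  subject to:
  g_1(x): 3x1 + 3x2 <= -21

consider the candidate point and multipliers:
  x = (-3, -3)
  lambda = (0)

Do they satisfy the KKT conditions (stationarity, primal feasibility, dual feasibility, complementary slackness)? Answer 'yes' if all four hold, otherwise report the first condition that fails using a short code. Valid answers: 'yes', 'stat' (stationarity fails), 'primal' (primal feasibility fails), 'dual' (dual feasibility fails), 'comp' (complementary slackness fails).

Gradient of f: grad f(x) = Q x + c = (0, 0)
Constraint values g_i(x) = a_i^T x - b_i:
  g_1((-3, -3)) = 3
Stationarity residual: grad f(x) + sum_i lambda_i a_i = (0, 0)
  -> stationarity OK
Primal feasibility (all g_i <= 0): FAILS
Dual feasibility (all lambda_i >= 0): OK
Complementary slackness (lambda_i * g_i(x) = 0 for all i): OK

Verdict: the first failing condition is primal_feasibility -> primal.

primal


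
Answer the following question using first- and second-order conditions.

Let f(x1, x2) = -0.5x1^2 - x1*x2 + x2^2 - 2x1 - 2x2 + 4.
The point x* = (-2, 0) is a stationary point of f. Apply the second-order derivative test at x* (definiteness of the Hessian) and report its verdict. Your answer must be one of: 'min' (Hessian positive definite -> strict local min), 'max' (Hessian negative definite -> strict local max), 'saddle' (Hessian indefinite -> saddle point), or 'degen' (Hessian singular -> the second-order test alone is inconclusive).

Compute the Hessian H = grad^2 f:
  H = [[-1, -1], [-1, 2]]
Verify stationarity: grad f(x*) = H x* + g = (0, 0).
Eigenvalues of H: -1.3028, 2.3028.
Eigenvalues have mixed signs, so H is indefinite -> x* is a saddle point.

saddle


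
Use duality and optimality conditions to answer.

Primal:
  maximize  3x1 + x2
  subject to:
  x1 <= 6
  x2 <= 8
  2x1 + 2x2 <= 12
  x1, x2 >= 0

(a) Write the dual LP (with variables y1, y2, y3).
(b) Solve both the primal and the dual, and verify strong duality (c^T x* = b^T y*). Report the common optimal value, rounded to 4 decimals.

The standard primal-dual pair for 'max c^T x s.t. A x <= b, x >= 0' is:
  Dual:  min b^T y  s.t.  A^T y >= c,  y >= 0.

So the dual LP is:
  minimize  6y1 + 8y2 + 12y3
  subject to:
    y1 + 2y3 >= 3
    y2 + 2y3 >= 1
    y1, y2, y3 >= 0

Solving the primal: x* = (6, 0).
  primal value c^T x* = 18.
Solving the dual: y* = (2, 0, 0.5).
  dual value b^T y* = 18.
Strong duality: c^T x* = b^T y*. Confirmed.

18


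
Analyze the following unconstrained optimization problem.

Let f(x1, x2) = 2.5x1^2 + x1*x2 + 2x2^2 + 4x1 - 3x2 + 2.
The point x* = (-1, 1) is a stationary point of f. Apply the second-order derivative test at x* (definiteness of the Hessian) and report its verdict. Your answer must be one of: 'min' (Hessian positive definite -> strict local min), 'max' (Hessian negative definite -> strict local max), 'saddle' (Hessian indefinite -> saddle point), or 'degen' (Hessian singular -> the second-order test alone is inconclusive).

Compute the Hessian H = grad^2 f:
  H = [[5, 1], [1, 4]]
Verify stationarity: grad f(x*) = H x* + g = (0, 0).
Eigenvalues of H: 3.382, 5.618.
Both eigenvalues > 0, so H is positive definite -> x* is a strict local min.

min


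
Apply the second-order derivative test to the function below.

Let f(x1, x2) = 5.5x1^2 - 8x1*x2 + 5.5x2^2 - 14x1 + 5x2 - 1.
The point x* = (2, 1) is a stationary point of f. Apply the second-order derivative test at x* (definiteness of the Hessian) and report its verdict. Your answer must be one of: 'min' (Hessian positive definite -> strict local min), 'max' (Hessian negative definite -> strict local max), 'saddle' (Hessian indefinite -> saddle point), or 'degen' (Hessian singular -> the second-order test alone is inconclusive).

Compute the Hessian H = grad^2 f:
  H = [[11, -8], [-8, 11]]
Verify stationarity: grad f(x*) = H x* + g = (0, 0).
Eigenvalues of H: 3, 19.
Both eigenvalues > 0, so H is positive definite -> x* is a strict local min.

min


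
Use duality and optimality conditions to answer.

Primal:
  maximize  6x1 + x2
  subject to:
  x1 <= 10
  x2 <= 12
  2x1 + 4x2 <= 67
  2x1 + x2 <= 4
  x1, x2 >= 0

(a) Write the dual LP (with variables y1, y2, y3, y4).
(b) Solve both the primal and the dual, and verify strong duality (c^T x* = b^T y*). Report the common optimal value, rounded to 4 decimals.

The standard primal-dual pair for 'max c^T x s.t. A x <= b, x >= 0' is:
  Dual:  min b^T y  s.t.  A^T y >= c,  y >= 0.

So the dual LP is:
  minimize  10y1 + 12y2 + 67y3 + 4y4
  subject to:
    y1 + 2y3 + 2y4 >= 6
    y2 + 4y3 + y4 >= 1
    y1, y2, y3, y4 >= 0

Solving the primal: x* = (2, 0).
  primal value c^T x* = 12.
Solving the dual: y* = (0, 0, 0, 3).
  dual value b^T y* = 12.
Strong duality: c^T x* = b^T y*. Confirmed.

12


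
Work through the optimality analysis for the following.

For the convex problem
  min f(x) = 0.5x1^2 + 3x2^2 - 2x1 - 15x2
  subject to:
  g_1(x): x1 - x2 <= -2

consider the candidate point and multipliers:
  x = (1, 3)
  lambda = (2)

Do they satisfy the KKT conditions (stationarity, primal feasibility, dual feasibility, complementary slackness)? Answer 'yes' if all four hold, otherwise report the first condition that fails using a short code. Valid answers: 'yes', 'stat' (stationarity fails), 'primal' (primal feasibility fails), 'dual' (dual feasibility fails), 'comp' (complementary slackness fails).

Gradient of f: grad f(x) = Q x + c = (-1, 3)
Constraint values g_i(x) = a_i^T x - b_i:
  g_1((1, 3)) = 0
Stationarity residual: grad f(x) + sum_i lambda_i a_i = (1, 1)
  -> stationarity FAILS
Primal feasibility (all g_i <= 0): OK
Dual feasibility (all lambda_i >= 0): OK
Complementary slackness (lambda_i * g_i(x) = 0 for all i): OK

Verdict: the first failing condition is stationarity -> stat.

stat


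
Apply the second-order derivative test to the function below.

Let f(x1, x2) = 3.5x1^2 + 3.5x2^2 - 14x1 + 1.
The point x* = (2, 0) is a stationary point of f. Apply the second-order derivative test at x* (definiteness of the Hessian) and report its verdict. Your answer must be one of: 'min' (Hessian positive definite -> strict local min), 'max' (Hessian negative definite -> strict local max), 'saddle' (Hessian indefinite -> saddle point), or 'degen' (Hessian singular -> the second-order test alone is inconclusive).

Compute the Hessian H = grad^2 f:
  H = [[7, 0], [0, 7]]
Verify stationarity: grad f(x*) = H x* + g = (0, 0).
Eigenvalues of H: 7, 7.
Both eigenvalues > 0, so H is positive definite -> x* is a strict local min.

min


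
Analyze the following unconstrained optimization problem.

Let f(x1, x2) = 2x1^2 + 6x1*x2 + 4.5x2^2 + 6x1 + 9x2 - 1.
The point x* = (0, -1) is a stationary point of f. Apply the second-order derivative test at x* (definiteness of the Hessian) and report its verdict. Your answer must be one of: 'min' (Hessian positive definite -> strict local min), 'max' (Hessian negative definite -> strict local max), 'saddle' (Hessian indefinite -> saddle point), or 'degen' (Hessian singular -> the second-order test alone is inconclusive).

Compute the Hessian H = grad^2 f:
  H = [[4, 6], [6, 9]]
Verify stationarity: grad f(x*) = H x* + g = (0, 0).
Eigenvalues of H: 0, 13.
H has a zero eigenvalue (singular; positive semidefinite but not definite), so H is neither positive definite, negative definite, nor indefinite. The second-order test alone is inconclusive -> degen.
(Indeed, f is constant along the null direction of H through x*, so x* is not a strict local extremum.)

degen
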